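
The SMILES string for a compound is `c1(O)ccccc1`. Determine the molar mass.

94.11 g/mol

Atom tally by fragment:
  benzene ring core → C:6 H:6
  (− 1 ring H displaced by substituents)
  + OH → O:1 H:1
Element totals:
  C: 6
  H: 6
  O: 1
Molecular formula: C6H6O.
  M = 6(12.011) + 6(1.008) + 15.999
    = 72.066 + 6.048 + 15.999 = 94.113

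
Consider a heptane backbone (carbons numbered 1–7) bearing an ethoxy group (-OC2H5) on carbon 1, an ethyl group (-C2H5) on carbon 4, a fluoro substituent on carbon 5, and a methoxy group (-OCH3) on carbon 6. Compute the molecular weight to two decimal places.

Atom tally by fragment:
  C2H5OCH2 → C:3 H:7 O:1
  CH2 → C:1 H:2
  CH2 → C:1 H:2
  CH(C2H5) → C:3 H:6
  CH(F) → C:1 H:1 F:1
  CH(OCH3) → C:2 H:4 O:1
  CH3 → C:1 H:3
Element totals:
  C: 12
  H: 25
  F: 1
  O: 2
Molecular formula: C12H25FO2.
  M = 12(12.011) + 25(1.008) + 18.998 + 2(15.999)
    = 144.132 + 25.200 + 18.998 + 31.998 = 220.328

220.33 g/mol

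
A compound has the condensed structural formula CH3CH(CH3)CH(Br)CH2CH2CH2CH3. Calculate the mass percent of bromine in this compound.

41.37%

Atom tally by fragment:
  CH3 → C:1 H:3
  CH(CH3) → C:2 H:4
  CH(Br) → C:1 H:1 Br:1
  CH2 → C:1 H:2
  CH2 → C:1 H:2
  CH2 → C:1 H:2
  CH3 → C:1 H:3
Element totals:
  C: 8
  H: 17
  Br: 1
Molecular formula: C8H17Br.
Molar mass = 193.128 g/mol.
Mass from Br: 1 × 79.904 = 79.904 g/mol.
%Br = 79.904 / 193.128 × 100 = 41.37%.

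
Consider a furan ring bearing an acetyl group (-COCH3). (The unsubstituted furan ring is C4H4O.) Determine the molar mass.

Atom tally by fragment:
  furan ring core → C:4 H:4 O:1
  (− 1 ring H displaced by substituents)
  + COCH3 → C:2 H:3 O:1
Element totals:
  C: 6
  H: 6
  O: 2
Molecular formula: C6H6O2.
  M = 6(12.011) + 6(1.008) + 2(15.999)
    = 72.066 + 6.048 + 31.998 = 110.112

110.11 g/mol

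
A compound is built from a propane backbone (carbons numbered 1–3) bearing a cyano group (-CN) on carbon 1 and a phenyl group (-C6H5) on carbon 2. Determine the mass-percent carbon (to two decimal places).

82.72%

Atom tally by fragment:
  NCCH2 → C:2 H:2 N:1
  CH(C6H5) → C:7 H:6
  CH3 → C:1 H:3
Element totals:
  C: 10
  H: 11
  N: 1
Molecular formula: C10H11N.
Molar mass = 145.205 g/mol.
Mass from C: 10 × 12.011 = 120.110 g/mol.
%C = 120.110 / 145.205 × 100 = 82.72%.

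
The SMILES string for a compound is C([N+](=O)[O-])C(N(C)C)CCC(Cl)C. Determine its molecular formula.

Atom tally by fragment:
  O2NCH2 → C:1 H:2 N:1 O:2
  CH(N(CH3)2) → C:3 H:7 N:1
  CH2 → C:1 H:2
  CH2 → C:1 H:2
  CH(Cl) → C:1 H:1 Cl:1
  CH3 → C:1 H:3
Element totals:
  C: 8
  H: 17
  Cl: 1
  N: 2
  O: 2

C8H17ClN2O2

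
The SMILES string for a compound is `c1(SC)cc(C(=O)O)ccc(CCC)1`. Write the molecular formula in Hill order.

C11H14O2S

Atom tally by fragment:
  benzene ring core → C:6 H:6
  (− 3 ring H displaced by substituents)
  + SCH3 → C:1 H:3 S:1
  + COOH → C:1 H:1 O:2
  + CH2CH2CH3 → C:3 H:7
Element totals:
  C: 11
  H: 14
  O: 2
  S: 1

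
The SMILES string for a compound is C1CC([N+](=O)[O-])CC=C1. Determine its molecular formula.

C6H9NO2

Atom tally by fragment:
  cyclohexene ring core → C:6 H:10
  (− 1 ring H displaced by substituents)
  + NO2 → N:1 O:2
Element totals:
  C: 6
  H: 9
  N: 1
  O: 2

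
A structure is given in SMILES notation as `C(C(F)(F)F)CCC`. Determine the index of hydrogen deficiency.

Atom tally by fragment:
  F3CCH2 → C:2 H:2 F:3
  CH2 → C:1 H:2
  CH2 → C:1 H:2
  CH3 → C:1 H:3
Element totals:
  C: 5
  H: 9
  F: 3
Molecular formula: C5H9F3.
DoU = (2C + 2 + N − H − X) / 2 = (2·5 + 2 + 0 − 9 − 3) / 2 = 0.

0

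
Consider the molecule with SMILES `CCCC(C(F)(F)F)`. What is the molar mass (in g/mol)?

126.12 g/mol

Atom tally by fragment:
  CH3 → C:1 H:3
  CH2 → C:1 H:2
  CH2 → C:1 H:2
  CH2CF3 → C:2 H:2 F:3
Element totals:
  C: 5
  H: 9
  F: 3
Molecular formula: C5H9F3.
  M = 5(12.011) + 9(1.008) + 3(18.998)
    = 60.055 + 9.072 + 56.994 = 126.121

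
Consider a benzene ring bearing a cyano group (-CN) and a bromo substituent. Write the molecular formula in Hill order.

Atom tally by fragment:
  benzene ring core → C:6 H:6
  (− 2 ring H displaced by substituents)
  + CN → C:1 N:1
  + Br → Br:1
Element totals:
  C: 7
  H: 4
  Br: 1
  N: 1

C7H4BrN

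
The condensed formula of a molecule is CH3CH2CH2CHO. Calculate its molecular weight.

Element totals:
  C: 4
  H: 8
  O: 1
Molecular formula: C4H8O.
  M = 4(12.011) + 8(1.008) + 15.999
    = 48.044 + 8.064 + 15.999 = 72.107

72.11 g/mol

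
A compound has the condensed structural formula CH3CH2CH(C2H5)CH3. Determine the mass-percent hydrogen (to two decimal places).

Atom tally by fragment:
  CH3 → C:1 H:3
  CH2 → C:1 H:2
  CH(C2H5) → C:3 H:6
  CH3 → C:1 H:3
Element totals:
  C: 6
  H: 14
Molecular formula: C6H14.
Molar mass = 86.178 g/mol.
Mass from H: 14 × 1.008 = 14.112 g/mol.
%H = 14.112 / 86.178 × 100 = 16.38%.

16.38%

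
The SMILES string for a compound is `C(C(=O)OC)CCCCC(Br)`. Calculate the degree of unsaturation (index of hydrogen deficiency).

Atom tally by fragment:
  CH3OOCCH2 → C:3 H:5 O:2
  CH2 → C:1 H:2
  CH2 → C:1 H:2
  CH2 → C:1 H:2
  CH2 → C:1 H:2
  CH2Br → C:1 H:2 Br:1
Element totals:
  C: 8
  H: 15
  Br: 1
  O: 2
Molecular formula: C8H15BrO2.
DoU = (2C + 2 + N − H − X) / 2 = (2·8 + 2 + 0 − 15 − 1) / 2 = 1.

1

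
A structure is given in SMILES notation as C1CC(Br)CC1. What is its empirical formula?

Atom tally by fragment:
  cyclopentane ring core → C:5 H:10
  (− 1 ring H displaced by substituents)
  + Br → Br:1
Element totals:
  C: 5
  H: 9
  Br: 1
Molecular formula: C5H9Br.
gcd of subscripts (1, 5, 9) = 1, so the empirical formula equals the molecular formula.

C5H9Br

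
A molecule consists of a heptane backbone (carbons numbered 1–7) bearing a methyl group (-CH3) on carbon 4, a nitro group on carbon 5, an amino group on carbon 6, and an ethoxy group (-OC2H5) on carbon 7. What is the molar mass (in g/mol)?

Atom tally by fragment:
  CH3 → C:1 H:3
  CH2 → C:1 H:2
  CH2 → C:1 H:2
  CH(CH3) → C:2 H:4
  CH(NO2) → C:1 H:1 N:1 O:2
  CH(NH2) → C:1 H:3 N:1
  CH2OC2H5 → C:3 H:7 O:1
Element totals:
  C: 10
  H: 22
  N: 2
  O: 3
Molecular formula: C10H22N2O3.
  M = 10(12.011) + 22(1.008) + 2(14.007) + 3(15.999)
    = 120.110 + 22.176 + 28.014 + 47.997 = 218.297

218.30 g/mol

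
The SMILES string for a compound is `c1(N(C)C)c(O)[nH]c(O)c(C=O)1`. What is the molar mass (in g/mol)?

170.17 g/mol

Atom tally by fragment:
  pyrrole ring core → C:4 H:5 N:1
  (− 4 ring H displaced by substituents)
  + N(CH3)2 → N:1 C:2 H:6
  + OH → O:1 H:1
  + OH → O:1 H:1
  + CHO → C:1 H:1 O:1
Element totals:
  C: 7
  H: 10
  N: 2
  O: 3
Molecular formula: C7H10N2O3.
  M = 7(12.011) + 10(1.008) + 2(14.007) + 3(15.999)
    = 84.077 + 10.080 + 28.014 + 47.997 = 170.168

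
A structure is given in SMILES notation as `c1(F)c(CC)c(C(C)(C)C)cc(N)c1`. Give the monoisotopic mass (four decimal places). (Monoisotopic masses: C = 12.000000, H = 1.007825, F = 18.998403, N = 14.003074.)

Atom tally by fragment:
  benzene ring core → C:6 H:6
  (− 4 ring H displaced by substituents)
  + F → F:1
  + C2H5 → C:2 H:5
  + C(CH3)3 → C:4 H:9
  + NH2 → N:1 H:2
Element totals:
  C: 12
  H: 18
  F: 1
  N: 1
Molecular formula: C12H18FN.
  M = 12(12.0) + 18(1.007825) + 18.998403 + 14.003074
    = 144.000000 + 18.140850 + 18.998403 + 14.003074 = 195.142327

195.1423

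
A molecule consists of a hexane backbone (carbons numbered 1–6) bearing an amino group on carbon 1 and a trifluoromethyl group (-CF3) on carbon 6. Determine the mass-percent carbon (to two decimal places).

Atom tally by fragment:
  H2NCH2 → C:1 H:4 N:1
  CH2 → C:1 H:2
  CH2 → C:1 H:2
  CH2 → C:1 H:2
  CH2 → C:1 H:2
  CH2CF3 → C:2 H:2 F:3
Element totals:
  C: 7
  H: 14
  F: 3
  N: 1
Molecular formula: C7H14F3N.
Molar mass = 169.190 g/mol.
Mass from C: 7 × 12.011 = 84.077 g/mol.
%C = 84.077 / 169.190 × 100 = 49.69%.

49.69%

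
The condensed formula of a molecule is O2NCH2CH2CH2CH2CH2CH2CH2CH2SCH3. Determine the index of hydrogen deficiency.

Element totals:
  C: 9
  H: 19
  N: 1
  O: 2
  S: 1
Molecular formula: C9H19NO2S.
DoU = (2C + 2 + N − H − X) / 2 = (2·9 + 2 + 1 − 19 − 0) / 2 = 1.

1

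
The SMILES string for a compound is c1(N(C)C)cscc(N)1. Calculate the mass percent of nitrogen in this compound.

Atom tally by fragment:
  thiophene ring core → C:4 H:4 S:1
  (− 2 ring H displaced by substituents)
  + N(CH3)2 → N:1 C:2 H:6
  + NH2 → N:1 H:2
Element totals:
  C: 6
  H: 10
  N: 2
  S: 1
Molecular formula: C6H10N2S.
Molar mass = 142.220 g/mol.
Mass from N: 2 × 14.007 = 28.014 g/mol.
%N = 28.014 / 142.220 × 100 = 19.70%.

19.70%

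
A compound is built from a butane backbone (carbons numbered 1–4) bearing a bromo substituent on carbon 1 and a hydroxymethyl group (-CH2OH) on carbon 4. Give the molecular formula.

C5H11BrO

Atom tally by fragment:
  BrCH2 → C:1 H:2 Br:1
  CH2 → C:1 H:2
  CH2 → C:1 H:2
  CH2CH2OH → C:2 H:5 O:1
Element totals:
  C: 5
  H: 11
  Br: 1
  O: 1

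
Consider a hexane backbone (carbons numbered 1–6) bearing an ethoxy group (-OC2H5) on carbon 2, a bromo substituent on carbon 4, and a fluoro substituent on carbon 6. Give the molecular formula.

Atom tally by fragment:
  CH3 → C:1 H:3
  CH(OC2H5) → C:3 H:6 O:1
  CH2 → C:1 H:2
  CH(Br) → C:1 H:1 Br:1
  CH2 → C:1 H:2
  CH2F → C:1 H:2 F:1
Element totals:
  C: 8
  H: 16
  Br: 1
  F: 1
  O: 1

C8H16BrFO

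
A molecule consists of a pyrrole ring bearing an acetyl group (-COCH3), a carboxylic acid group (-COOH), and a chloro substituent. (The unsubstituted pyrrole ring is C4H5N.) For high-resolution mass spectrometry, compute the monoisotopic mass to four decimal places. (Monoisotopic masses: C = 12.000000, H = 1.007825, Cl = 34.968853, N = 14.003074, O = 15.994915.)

Atom tally by fragment:
  pyrrole ring core → C:4 H:5 N:1
  (− 3 ring H displaced by substituents)
  + COCH3 → C:2 H:3 O:1
  + COOH → C:1 H:1 O:2
  + Cl → Cl:1
Element totals:
  C: 7
  H: 6
  Cl: 1
  N: 1
  O: 3
Molecular formula: C7H6ClNO3.
  M = 7(12.0) + 6(1.007825) + 34.968853 + 14.003074 + 3(15.994915)
    = 84.000000 + 6.046950 + 34.968853 + 14.003074 + 47.984745 = 187.003622

187.0036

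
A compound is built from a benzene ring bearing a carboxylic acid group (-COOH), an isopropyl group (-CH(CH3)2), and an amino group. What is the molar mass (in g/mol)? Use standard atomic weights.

Atom tally by fragment:
  benzene ring core → C:6 H:6
  (− 3 ring H displaced by substituents)
  + COOH → C:1 H:1 O:2
  + CH(CH3)2 → C:3 H:7
  + NH2 → N:1 H:2
Element totals:
  C: 10
  H: 13
  N: 1
  O: 2
Molecular formula: C10H13NO2.
  M = 10(12.011) + 13(1.008) + 14.007 + 2(15.999)
    = 120.110 + 13.104 + 14.007 + 31.998 = 179.219

179.22 g/mol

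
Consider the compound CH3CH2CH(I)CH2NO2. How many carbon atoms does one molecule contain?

4

Atom tally by fragment:
  CH3 → C:1 H:3
  CH2 → C:1 H:2
  CH(I) → C:1 H:1 I:1
  CH2NO2 → C:1 H:2 N:1 O:2
Element totals:
  C: 4
  H: 8
  I: 1
  N: 1
  O: 2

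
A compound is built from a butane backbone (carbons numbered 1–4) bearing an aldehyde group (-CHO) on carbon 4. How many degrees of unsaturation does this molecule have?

Atom tally by fragment:
  CH3 → C:1 H:3
  CH2 → C:1 H:2
  CH2 → C:1 H:2
  CH2CHO → C:2 H:3 O:1
Element totals:
  C: 5
  H: 10
  O: 1
Molecular formula: C5H10O.
DoU = (2C + 2 + N − H − X) / 2 = (2·5 + 2 + 0 − 10 − 0) / 2 = 1.

1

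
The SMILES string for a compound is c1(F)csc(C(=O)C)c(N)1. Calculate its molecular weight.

Atom tally by fragment:
  thiophene ring core → C:4 H:4 S:1
  (− 3 ring H displaced by substituents)
  + F → F:1
  + COCH3 → C:2 H:3 O:1
  + NH2 → N:1 H:2
Element totals:
  C: 6
  H: 6
  F: 1
  N: 1
  O: 1
  S: 1
Molecular formula: C6H6FNOS.
  M = 6(12.011) + 6(1.008) + 18.998 + 14.007 + 15.999 + 32.06
    = 72.066 + 6.048 + 18.998 + 14.007 + 15.999 + 32.060 = 159.178

159.18 g/mol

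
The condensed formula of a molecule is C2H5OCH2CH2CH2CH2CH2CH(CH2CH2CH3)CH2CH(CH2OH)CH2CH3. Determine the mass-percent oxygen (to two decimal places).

12.38%

Atom tally by fragment:
  C2H5OCH2 → C:3 H:7 O:1
  CH2 → C:1 H:2
  CH2 → C:1 H:2
  CH2 → C:1 H:2
  CH2 → C:1 H:2
  CH(CH2CH2CH3) → C:4 H:8
  CH2 → C:1 H:2
  CH(CH2OH) → C:2 H:4 O:1
  CH2 → C:1 H:2
  CH3 → C:1 H:3
Element totals:
  C: 16
  H: 34
  O: 2
Molecular formula: C16H34O2.
Molar mass = 258.446 g/mol.
Mass from O: 2 × 15.999 = 31.998 g/mol.
%O = 31.998 / 258.446 × 100 = 12.38%.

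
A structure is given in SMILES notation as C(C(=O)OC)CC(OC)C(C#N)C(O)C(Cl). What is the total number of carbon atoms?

10

Atom tally by fragment:
  CH3OOCCH2 → C:3 H:5 O:2
  CH2 → C:1 H:2
  CH(OCH3) → C:2 H:4 O:1
  CH(CN) → C:2 H:1 N:1
  CH(OH) → C:1 H:2 O:1
  CH2Cl → C:1 H:2 Cl:1
Element totals:
  C: 10
  H: 16
  Cl: 1
  N: 1
  O: 4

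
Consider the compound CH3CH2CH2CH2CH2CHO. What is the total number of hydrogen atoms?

Element totals:
  C: 6
  H: 12
  O: 1

12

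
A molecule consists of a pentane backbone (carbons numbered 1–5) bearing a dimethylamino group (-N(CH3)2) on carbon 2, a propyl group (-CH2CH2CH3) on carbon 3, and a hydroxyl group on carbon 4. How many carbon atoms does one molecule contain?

10

Atom tally by fragment:
  CH3 → C:1 H:3
  CH(N(CH3)2) → C:3 H:7 N:1
  CH(CH2CH2CH3) → C:4 H:8
  CH(OH) → C:1 H:2 O:1
  CH3 → C:1 H:3
Element totals:
  C: 10
  H: 23
  N: 1
  O: 1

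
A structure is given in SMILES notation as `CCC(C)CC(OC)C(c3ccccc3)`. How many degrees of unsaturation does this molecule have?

4

Atom tally by fragment:
  CH3 → C:1 H:3
  CH2 → C:1 H:2
  CH(CH3) → C:2 H:4
  CH2 → C:1 H:2
  CH(OCH3) → C:2 H:4 O:1
  CH2C6H5 → C:7 H:7
Element totals:
  C: 14
  H: 22
  O: 1
Molecular formula: C14H22O.
DoU = (2C + 2 + N − H − X) / 2 = (2·14 + 2 + 0 − 22 − 0) / 2 = 4.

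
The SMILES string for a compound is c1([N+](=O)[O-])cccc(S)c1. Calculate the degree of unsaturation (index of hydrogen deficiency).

Atom tally by fragment:
  benzene ring core → C:6 H:6
  (− 2 ring H displaced by substituents)
  + NO2 → N:1 O:2
  + SH → S:1 H:1
Element totals:
  C: 6
  H: 5
  N: 1
  O: 2
  S: 1
Molecular formula: C6H5NO2S.
DoU = (2C + 2 + N − H − X) / 2 = (2·6 + 2 + 1 − 5 − 0) / 2 = 5.

5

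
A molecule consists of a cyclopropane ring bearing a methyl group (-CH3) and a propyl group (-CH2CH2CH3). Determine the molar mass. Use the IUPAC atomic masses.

98.19 g/mol

Atom tally by fragment:
  cyclopropane ring core → C:3 H:6
  (− 2 ring H displaced by substituents)
  + CH3 → C:1 H:3
  + CH2CH2CH3 → C:3 H:7
Element totals:
  C: 7
  H: 14
Molecular formula: C7H14.
  M = 7(12.011) + 14(1.008)
    = 84.077 + 14.112 = 98.189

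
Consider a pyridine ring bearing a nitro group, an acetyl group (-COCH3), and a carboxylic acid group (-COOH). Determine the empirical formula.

C8H6N2O5

Atom tally by fragment:
  pyridine ring core → C:5 H:5 N:1
  (− 3 ring H displaced by substituents)
  + NO2 → N:1 O:2
  + COCH3 → C:2 H:3 O:1
  + COOH → C:1 H:1 O:2
Element totals:
  C: 8
  H: 6
  N: 2
  O: 5
Molecular formula: C8H6N2O5.
gcd of subscripts (8, 6, 2, 5) = 1, so the empirical formula equals the molecular formula.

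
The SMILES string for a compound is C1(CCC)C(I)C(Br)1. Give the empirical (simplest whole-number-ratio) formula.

C6H10BrI

Atom tally by fragment:
  cyclopropane ring core → C:3 H:6
  (− 3 ring H displaced by substituents)
  + CH2CH2CH3 → C:3 H:7
  + I → I:1
  + Br → Br:1
Element totals:
  C: 6
  H: 10
  Br: 1
  I: 1
Molecular formula: C6H10BrI.
gcd of subscripts (1, 6, 10, 1) = 1, so the empirical formula equals the molecular formula.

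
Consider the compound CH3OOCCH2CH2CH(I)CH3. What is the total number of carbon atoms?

Element totals:
  C: 6
  H: 11
  I: 1
  O: 2

6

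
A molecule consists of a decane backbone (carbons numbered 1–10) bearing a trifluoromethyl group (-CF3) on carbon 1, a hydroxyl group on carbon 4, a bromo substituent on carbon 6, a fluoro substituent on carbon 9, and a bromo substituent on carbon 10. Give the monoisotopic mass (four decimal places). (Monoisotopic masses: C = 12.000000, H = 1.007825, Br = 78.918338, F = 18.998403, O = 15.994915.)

399.9661

Atom tally by fragment:
  F3CCH2 → C:2 H:2 F:3
  CH2 → C:1 H:2
  CH2 → C:1 H:2
  CH(OH) → C:1 H:2 O:1
  CH2 → C:1 H:2
  CH(Br) → C:1 H:1 Br:1
  CH2 → C:1 H:2
  CH2 → C:1 H:2
  CH(F) → C:1 H:1 F:1
  CH2Br → C:1 H:2 Br:1
Element totals:
  C: 11
  H: 18
  Br: 2
  F: 4
  O: 1
Molecular formula: C11H18Br2F4O.
  M = 11(12.0) + 18(1.007825) + 2(78.918338) + 4(18.998403) + 15.994915
    = 132.000000 + 18.140850 + 157.836676 + 75.993612 + 15.994915 = 399.966053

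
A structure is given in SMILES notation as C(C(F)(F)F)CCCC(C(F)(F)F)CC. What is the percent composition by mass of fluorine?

Atom tally by fragment:
  F3CCH2 → C:2 H:2 F:3
  CH2 → C:1 H:2
  CH2 → C:1 H:2
  CH2 → C:1 H:2
  CH(CF3) → C:2 H:1 F:3
  CH2 → C:1 H:2
  CH3 → C:1 H:3
Element totals:
  C: 9
  H: 14
  F: 6
Molecular formula: C9H14F6.
Molar mass = 236.199 g/mol.
Mass from F: 6 × 18.998 = 113.988 g/mol.
%F = 113.988 / 236.199 × 100 = 48.26%.

48.26%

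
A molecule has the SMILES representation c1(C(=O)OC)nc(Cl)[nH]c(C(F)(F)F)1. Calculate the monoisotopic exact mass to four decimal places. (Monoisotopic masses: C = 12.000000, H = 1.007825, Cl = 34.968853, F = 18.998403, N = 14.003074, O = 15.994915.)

Atom tally by fragment:
  imidazole ring core → C:3 H:4 N:2
  (− 3 ring H displaced by substituents)
  + COOCH3 → C:2 H:3 O:2
  + Cl → Cl:1
  + CF3 → C:1 F:3
Element totals:
  C: 6
  H: 4
  Cl: 1
  F: 3
  N: 2
  O: 2
Molecular formula: C6H4ClF3N2O2.
  M = 6(12.0) + 4(1.007825) + 34.968853 + 3(18.998403) + 2(14.003074) + 2(15.994915)
    = 72.000000 + 4.031300 + 34.968853 + 56.995209 + 28.006148 + 31.989830 = 227.991340

227.9913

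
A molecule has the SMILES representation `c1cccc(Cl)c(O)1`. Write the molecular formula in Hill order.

C6H5ClO

Atom tally by fragment:
  benzene ring core → C:6 H:6
  (− 2 ring H displaced by substituents)
  + Cl → Cl:1
  + OH → O:1 H:1
Element totals:
  C: 6
  H: 5
  Cl: 1
  O: 1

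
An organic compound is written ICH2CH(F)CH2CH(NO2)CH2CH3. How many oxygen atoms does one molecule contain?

2

Element totals:
  C: 6
  H: 11
  F: 1
  I: 1
  N: 1
  O: 2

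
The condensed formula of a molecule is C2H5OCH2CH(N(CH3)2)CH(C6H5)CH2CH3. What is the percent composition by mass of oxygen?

Atom tally by fragment:
  C2H5OCH2 → C:3 H:7 O:1
  CH(N(CH3)2) → C:3 H:7 N:1
  CH(C6H5) → C:7 H:6
  CH2 → C:1 H:2
  CH3 → C:1 H:3
Element totals:
  C: 15
  H: 25
  N: 1
  O: 1
Molecular formula: C15H25NO.
Molar mass = 235.371 g/mol.
Mass from O: 1 × 15.999 = 15.999 g/mol.
%O = 15.999 / 235.371 × 100 = 6.80%.

6.80%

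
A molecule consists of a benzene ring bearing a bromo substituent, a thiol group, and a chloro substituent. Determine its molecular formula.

C6H4BrClS

Atom tally by fragment:
  benzene ring core → C:6 H:6
  (− 3 ring H displaced by substituents)
  + Br → Br:1
  + SH → S:1 H:1
  + Cl → Cl:1
Element totals:
  C: 6
  H: 4
  Br: 1
  Cl: 1
  S: 1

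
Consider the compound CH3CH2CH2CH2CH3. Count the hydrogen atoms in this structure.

Atom tally by fragment:
  CH3 → C:1 H:3
  CH2 → C:1 H:2
  CH2 → C:1 H:2
  CH2 → C:1 H:2
  CH3 → C:1 H:3
Element totals:
  C: 5
  H: 12

12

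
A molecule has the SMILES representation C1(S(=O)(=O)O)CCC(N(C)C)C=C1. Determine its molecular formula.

C8H15NO3S

Atom tally by fragment:
  cyclohexene ring core → C:6 H:10
  (− 2 ring H displaced by substituents)
  + SO3H → S:1 O:3 H:1
  + N(CH3)2 → N:1 C:2 H:6
Element totals:
  C: 8
  H: 15
  N: 1
  O: 3
  S: 1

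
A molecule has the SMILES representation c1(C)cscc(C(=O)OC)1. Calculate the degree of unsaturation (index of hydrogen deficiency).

4

Atom tally by fragment:
  thiophene ring core → C:4 H:4 S:1
  (− 2 ring H displaced by substituents)
  + CH3 → C:1 H:3
  + COOCH3 → C:2 H:3 O:2
Element totals:
  C: 7
  H: 8
  O: 2
  S: 1
Molecular formula: C7H8O2S.
DoU = (2C + 2 + N − H − X) / 2 = (2·7 + 2 + 0 − 8 − 0) / 2 = 4.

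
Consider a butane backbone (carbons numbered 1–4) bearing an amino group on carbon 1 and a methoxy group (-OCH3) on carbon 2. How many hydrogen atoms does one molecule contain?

13

Atom tally by fragment:
  H2NCH2 → C:1 H:4 N:1
  CH(OCH3) → C:2 H:4 O:1
  CH2 → C:1 H:2
  CH3 → C:1 H:3
Element totals:
  C: 5
  H: 13
  N: 1
  O: 1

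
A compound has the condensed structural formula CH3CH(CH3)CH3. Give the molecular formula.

Element totals:
  C: 4
  H: 10

C4H10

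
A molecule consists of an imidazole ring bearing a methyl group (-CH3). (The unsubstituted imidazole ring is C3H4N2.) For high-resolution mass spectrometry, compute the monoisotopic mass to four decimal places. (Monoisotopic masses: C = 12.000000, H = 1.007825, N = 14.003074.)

Atom tally by fragment:
  imidazole ring core → C:3 H:4 N:2
  (− 1 ring H displaced by substituents)
  + CH3 → C:1 H:3
Element totals:
  C: 4
  H: 6
  N: 2
Molecular formula: C4H6N2.
  M = 4(12.0) + 6(1.007825) + 2(14.003074)
    = 48.000000 + 6.046950 + 28.006148 = 82.053098

82.0531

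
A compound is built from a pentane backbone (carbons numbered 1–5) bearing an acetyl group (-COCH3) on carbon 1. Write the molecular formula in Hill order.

C7H14O

Atom tally by fragment:
  CH3COCH2 → C:3 H:5 O:1
  CH2 → C:1 H:2
  CH2 → C:1 H:2
  CH2 → C:1 H:2
  CH3 → C:1 H:3
Element totals:
  C: 7
  H: 14
  O: 1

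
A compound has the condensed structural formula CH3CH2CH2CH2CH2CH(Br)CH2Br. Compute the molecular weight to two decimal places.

Element totals:
  C: 7
  H: 14
  Br: 2
Molecular formula: C7H14Br2.
  M = 7(12.011) + 14(1.008) + 2(79.904)
    = 84.077 + 14.112 + 159.808 = 257.997

258.00 g/mol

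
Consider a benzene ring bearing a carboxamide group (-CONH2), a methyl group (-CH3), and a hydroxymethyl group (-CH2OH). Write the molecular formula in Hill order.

Atom tally by fragment:
  benzene ring core → C:6 H:6
  (− 3 ring H displaced by substituents)
  + CONH2 → C:1 H:2 O:1 N:1
  + CH3 → C:1 H:3
  + CH2OH → C:1 H:3 O:1
Element totals:
  C: 9
  H: 11
  N: 1
  O: 2

C9H11NO2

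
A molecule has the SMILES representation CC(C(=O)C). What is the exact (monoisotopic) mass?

72.0575

Atom tally by fragment:
  CH3 → C:1 H:3
  CH2COCH3 → C:3 H:5 O:1
Element totals:
  C: 4
  H: 8
  O: 1
Molecular formula: C4H8O.
  M = 4(12.0) + 8(1.007825) + 15.994915
    = 48.000000 + 8.062600 + 15.994915 = 72.057515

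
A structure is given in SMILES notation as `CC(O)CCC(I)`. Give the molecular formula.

Atom tally by fragment:
  CH3 → C:1 H:3
  CH(OH) → C:1 H:2 O:1
  CH2 → C:1 H:2
  CH2 → C:1 H:2
  CH2I → C:1 H:2 I:1
Element totals:
  C: 5
  H: 11
  I: 1
  O: 1

C5H11IO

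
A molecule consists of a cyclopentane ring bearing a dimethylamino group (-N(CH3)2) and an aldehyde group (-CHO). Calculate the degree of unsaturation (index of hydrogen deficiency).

Atom tally by fragment:
  cyclopentane ring core → C:5 H:10
  (− 2 ring H displaced by substituents)
  + N(CH3)2 → N:1 C:2 H:6
  + CHO → C:1 H:1 O:1
Element totals:
  C: 8
  H: 15
  N: 1
  O: 1
Molecular formula: C8H15NO.
DoU = (2C + 2 + N − H − X) / 2 = (2·8 + 2 + 1 − 15 − 0) / 2 = 2.

2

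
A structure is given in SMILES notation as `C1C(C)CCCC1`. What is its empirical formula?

Atom tally by fragment:
  cyclohexane ring core → C:6 H:12
  (− 1 ring H displaced by substituents)
  + CH3 → C:1 H:3
Element totals:
  C: 7
  H: 14
Molecular formula: C7H14.
gcd of subscripts = 7; dividing each by 7:
  C: 7/7 = 1
  H: 14/7 = 2

CH2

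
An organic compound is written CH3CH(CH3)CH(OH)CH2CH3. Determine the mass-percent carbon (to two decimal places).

70.53%

Atom tally by fragment:
  CH3 → C:1 H:3
  CH(CH3) → C:2 H:4
  CH(OH) → C:1 H:2 O:1
  CH2 → C:1 H:2
  CH3 → C:1 H:3
Element totals:
  C: 6
  H: 14
  O: 1
Molecular formula: C6H14O.
Molar mass = 102.177 g/mol.
Mass from C: 6 × 12.011 = 72.066 g/mol.
%C = 72.066 / 102.177 × 100 = 70.53%.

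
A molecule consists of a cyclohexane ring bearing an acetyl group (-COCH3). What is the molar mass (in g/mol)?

Atom tally by fragment:
  cyclohexane ring core → C:6 H:12
  (− 1 ring H displaced by substituents)
  + COCH3 → C:2 H:3 O:1
Element totals:
  C: 8
  H: 14
  O: 1
Molecular formula: C8H14O.
  M = 8(12.011) + 14(1.008) + 15.999
    = 96.088 + 14.112 + 15.999 = 126.199

126.20 g/mol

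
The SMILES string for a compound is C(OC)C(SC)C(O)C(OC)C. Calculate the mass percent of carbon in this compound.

49.46%

Atom tally by fragment:
  CH3OCH2 → C:2 H:5 O:1
  CH(SCH3) → C:2 H:4 S:1
  CH(OH) → C:1 H:2 O:1
  CH(OCH3) → C:2 H:4 O:1
  CH3 → C:1 H:3
Element totals:
  C: 8
  H: 18
  O: 3
  S: 1
Molecular formula: C8H18O3S.
Molar mass = 194.289 g/mol.
Mass from C: 8 × 12.011 = 96.088 g/mol.
%C = 96.088 / 194.289 × 100 = 49.46%.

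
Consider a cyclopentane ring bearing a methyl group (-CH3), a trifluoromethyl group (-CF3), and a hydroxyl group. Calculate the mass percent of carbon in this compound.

50.00%

Atom tally by fragment:
  cyclopentane ring core → C:5 H:10
  (− 3 ring H displaced by substituents)
  + CH3 → C:1 H:3
  + CF3 → C:1 F:3
  + OH → O:1 H:1
Element totals:
  C: 7
  H: 11
  F: 3
  O: 1
Molecular formula: C7H11F3O.
Molar mass = 168.158 g/mol.
Mass from C: 7 × 12.011 = 84.077 g/mol.
%C = 84.077 / 168.158 × 100 = 50.00%.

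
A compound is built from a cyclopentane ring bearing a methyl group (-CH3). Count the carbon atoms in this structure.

Atom tally by fragment:
  cyclopentane ring core → C:5 H:10
  (− 1 ring H displaced by substituents)
  + CH3 → C:1 H:3
Element totals:
  C: 6
  H: 12

6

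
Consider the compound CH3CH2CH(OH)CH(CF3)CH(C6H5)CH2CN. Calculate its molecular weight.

271.28 g/mol

Element totals:
  C: 14
  H: 16
  F: 3
  N: 1
  O: 1
Molecular formula: C14H16F3NO.
  M = 14(12.011) + 16(1.008) + 3(18.998) + 14.007 + 15.999
    = 168.154 + 16.128 + 56.994 + 14.007 + 15.999 = 271.282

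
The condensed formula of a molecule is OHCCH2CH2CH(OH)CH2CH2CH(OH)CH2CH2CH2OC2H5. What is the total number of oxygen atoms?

4

Atom tally by fragment:
  OHCCH2 → C:2 H:3 O:1
  CH2 → C:1 H:2
  CH(OH) → C:1 H:2 O:1
  CH2 → C:1 H:2
  CH2 → C:1 H:2
  CH(OH) → C:1 H:2 O:1
  CH2 → C:1 H:2
  CH2 → C:1 H:2
  CH2OC2H5 → C:3 H:7 O:1
Element totals:
  C: 12
  H: 24
  O: 4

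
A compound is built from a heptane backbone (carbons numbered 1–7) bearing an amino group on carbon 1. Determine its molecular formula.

Atom tally by fragment:
  H2NCH2 → C:1 H:4 N:1
  CH2 → C:1 H:2
  CH2 → C:1 H:2
  CH2 → C:1 H:2
  CH2 → C:1 H:2
  CH2 → C:1 H:2
  CH3 → C:1 H:3
Element totals:
  C: 7
  H: 17
  N: 1

C7H17N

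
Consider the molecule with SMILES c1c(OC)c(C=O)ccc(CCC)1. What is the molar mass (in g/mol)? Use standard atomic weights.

178.23 g/mol

Atom tally by fragment:
  benzene ring core → C:6 H:6
  (− 3 ring H displaced by substituents)
  + OCH3 → C:1 H:3 O:1
  + CHO → C:1 H:1 O:1
  + CH2CH2CH3 → C:3 H:7
Element totals:
  C: 11
  H: 14
  O: 2
Molecular formula: C11H14O2.
  M = 11(12.011) + 14(1.008) + 2(15.999)
    = 132.121 + 14.112 + 31.998 = 178.231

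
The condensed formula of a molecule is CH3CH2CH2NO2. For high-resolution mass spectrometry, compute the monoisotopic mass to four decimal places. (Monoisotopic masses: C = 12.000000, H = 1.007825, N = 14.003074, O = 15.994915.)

Atom tally by fragment:
  CH3 → C:1 H:3
  CH2 → C:1 H:2
  CH2NO2 → C:1 H:2 N:1 O:2
Element totals:
  C: 3
  H: 7
  N: 1
  O: 2
Molecular formula: C3H7NO2.
  M = 3(12.0) + 7(1.007825) + 14.003074 + 2(15.994915)
    = 36.000000 + 7.054775 + 14.003074 + 31.989830 = 89.047679

89.0477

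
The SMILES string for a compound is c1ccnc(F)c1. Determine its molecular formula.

Atom tally by fragment:
  pyridine ring core → C:5 H:5 N:1
  (− 1 ring H displaced by substituents)
  + F → F:1
Element totals:
  C: 5
  H: 4
  F: 1
  N: 1

C5H4FN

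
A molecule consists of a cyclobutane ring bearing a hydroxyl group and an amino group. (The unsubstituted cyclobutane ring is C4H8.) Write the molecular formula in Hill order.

C4H9NO

Atom tally by fragment:
  cyclobutane ring core → C:4 H:8
  (− 2 ring H displaced by substituents)
  + OH → O:1 H:1
  + NH2 → N:1 H:2
Element totals:
  C: 4
  H: 9
  N: 1
  O: 1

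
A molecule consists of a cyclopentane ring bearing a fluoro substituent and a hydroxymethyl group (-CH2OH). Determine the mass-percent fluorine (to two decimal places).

Atom tally by fragment:
  cyclopentane ring core → C:5 H:10
  (− 2 ring H displaced by substituents)
  + F → F:1
  + CH2OH → C:1 H:3 O:1
Element totals:
  C: 6
  H: 11
  F: 1
  O: 1
Molecular formula: C6H11FO.
Molar mass = 118.151 g/mol.
Mass from F: 1 × 18.998 = 18.998 g/mol.
%F = 18.998 / 118.151 × 100 = 16.08%.

16.08%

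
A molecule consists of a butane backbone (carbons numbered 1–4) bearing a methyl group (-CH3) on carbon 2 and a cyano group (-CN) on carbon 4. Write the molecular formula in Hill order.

C6H11N

Atom tally by fragment:
  CH3 → C:1 H:3
  CH(CH3) → C:2 H:4
  CH2 → C:1 H:2
  CH2CN → C:2 H:2 N:1
Element totals:
  C: 6
  H: 11
  N: 1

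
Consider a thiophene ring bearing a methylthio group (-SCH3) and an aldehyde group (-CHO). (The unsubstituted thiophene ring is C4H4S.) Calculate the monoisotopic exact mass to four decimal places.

157.9860

Atom tally by fragment:
  thiophene ring core → C:4 H:4 S:1
  (− 2 ring H displaced by substituents)
  + SCH3 → C:1 H:3 S:1
  + CHO → C:1 H:1 O:1
Element totals:
  C: 6
  H: 6
  O: 1
  S: 2
Molecular formula: C6H6OS2.
  M = 6(12.0) + 6(1.007825) + 15.994915 + 2(31.972071)
    = 72.000000 + 6.046950 + 15.994915 + 63.944142 = 157.986007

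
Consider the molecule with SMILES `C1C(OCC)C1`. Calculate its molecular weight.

Atom tally by fragment:
  cyclopropane ring core → C:3 H:6
  (− 1 ring H displaced by substituents)
  + OC2H5 → C:2 H:5 O:1
Element totals:
  C: 5
  H: 10
  O: 1
Molecular formula: C5H10O.
  M = 5(12.011) + 10(1.008) + 15.999
    = 60.055 + 10.080 + 15.999 = 86.134

86.13 g/mol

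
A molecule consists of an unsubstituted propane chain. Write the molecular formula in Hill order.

C3H8

Atom tally by fragment:
  CH3 → C:1 H:3
  CH2 → C:1 H:2
  CH3 → C:1 H:3
Element totals:
  C: 3
  H: 8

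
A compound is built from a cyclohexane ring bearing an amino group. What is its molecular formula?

Atom tally by fragment:
  cyclohexane ring core → C:6 H:12
  (− 1 ring H displaced by substituents)
  + NH2 → N:1 H:2
Element totals:
  C: 6
  H: 13
  N: 1

C6H13N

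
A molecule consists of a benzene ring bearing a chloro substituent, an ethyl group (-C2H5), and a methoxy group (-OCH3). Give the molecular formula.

Atom tally by fragment:
  benzene ring core → C:6 H:6
  (− 3 ring H displaced by substituents)
  + Cl → Cl:1
  + C2H5 → C:2 H:5
  + OCH3 → C:1 H:3 O:1
Element totals:
  C: 9
  H: 11
  Cl: 1
  O: 1

C9H11ClO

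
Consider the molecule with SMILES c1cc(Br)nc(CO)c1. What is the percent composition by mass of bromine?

42.50%

Atom tally by fragment:
  pyridine ring core → C:5 H:5 N:1
  (− 2 ring H displaced by substituents)
  + Br → Br:1
  + CH2OH → C:1 H:3 O:1
Element totals:
  C: 6
  H: 6
  Br: 1
  N: 1
  O: 1
Molecular formula: C6H6BrNO.
Molar mass = 188.024 g/mol.
Mass from Br: 1 × 79.904 = 79.904 g/mol.
%Br = 79.904 / 188.024 × 100 = 42.50%.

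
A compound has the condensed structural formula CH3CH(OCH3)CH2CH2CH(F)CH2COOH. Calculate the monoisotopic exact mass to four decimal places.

178.1005

Atom tally by fragment:
  CH3 → C:1 H:3
  CH(OCH3) → C:2 H:4 O:1
  CH2 → C:1 H:2
  CH2 → C:1 H:2
  CH(F) → C:1 H:1 F:1
  CH2COOH → C:2 H:3 O:2
Element totals:
  C: 8
  H: 15
  F: 1
  O: 3
Molecular formula: C8H15FO3.
  M = 8(12.0) + 15(1.007825) + 18.998403 + 3(15.994915)
    = 96.000000 + 15.117375 + 18.998403 + 47.984745 = 178.100523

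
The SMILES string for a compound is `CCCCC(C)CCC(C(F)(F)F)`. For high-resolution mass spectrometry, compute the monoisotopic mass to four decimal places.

Atom tally by fragment:
  CH3 → C:1 H:3
  CH2 → C:1 H:2
  CH2 → C:1 H:2
  CH2 → C:1 H:2
  CH(CH3) → C:2 H:4
  CH2 → C:1 H:2
  CH2 → C:1 H:2
  CH2CF3 → C:2 H:2 F:3
Element totals:
  C: 10
  H: 19
  F: 3
Molecular formula: C10H19F3.
  M = 10(12.0) + 19(1.007825) + 3(18.998403)
    = 120.000000 + 19.148675 + 56.995209 = 196.143884

196.1439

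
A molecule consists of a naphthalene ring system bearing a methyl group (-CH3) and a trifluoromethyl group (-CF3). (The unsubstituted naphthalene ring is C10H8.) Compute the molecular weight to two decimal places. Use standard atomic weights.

210.20 g/mol

Atom tally by fragment:
  naphthalene ring system core → C:10 H:8
  (− 2 ring H displaced by substituents)
  + CH3 → C:1 H:3
  + CF3 → C:1 F:3
Element totals:
  C: 12
  H: 9
  F: 3
Molecular formula: C12H9F3.
  M = 12(12.011) + 9(1.008) + 3(18.998)
    = 144.132 + 9.072 + 56.994 = 210.198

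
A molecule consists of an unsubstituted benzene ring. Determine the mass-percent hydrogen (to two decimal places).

7.74%

Atom tally by fragment:
  benzene ring core → C:6 H:6
Element totals:
  C: 6
  H: 6
Molecular formula: C6H6.
Molar mass = 78.114 g/mol.
Mass from H: 6 × 1.008 = 6.048 g/mol.
%H = 6.048 / 78.114 × 100 = 7.74%.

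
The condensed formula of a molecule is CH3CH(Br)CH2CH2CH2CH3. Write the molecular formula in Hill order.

Element totals:
  C: 6
  H: 13
  Br: 1

C6H13Br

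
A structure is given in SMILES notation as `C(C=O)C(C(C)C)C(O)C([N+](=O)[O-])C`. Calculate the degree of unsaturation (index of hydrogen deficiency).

2

Atom tally by fragment:
  OHCCH2 → C:2 H:3 O:1
  CH(CH(CH3)2) → C:4 H:8
  CH(OH) → C:1 H:2 O:1
  CH(NO2) → C:1 H:1 N:1 O:2
  CH3 → C:1 H:3
Element totals:
  C: 9
  H: 17
  N: 1
  O: 4
Molecular formula: C9H17NO4.
DoU = (2C + 2 + N − H − X) / 2 = (2·9 + 2 + 1 − 17 − 0) / 2 = 2.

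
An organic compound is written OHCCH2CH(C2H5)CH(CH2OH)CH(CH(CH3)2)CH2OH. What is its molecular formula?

Atom tally by fragment:
  OHCCH2 → C:2 H:3 O:1
  CH(C2H5) → C:3 H:6
  CH(CH2OH) → C:2 H:4 O:1
  CH(CH(CH3)2) → C:4 H:8
  CH2OH → C:1 H:3 O:1
Element totals:
  C: 12
  H: 24
  O: 3

C12H24O3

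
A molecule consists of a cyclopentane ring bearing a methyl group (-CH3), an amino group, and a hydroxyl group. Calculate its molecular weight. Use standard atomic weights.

Atom tally by fragment:
  cyclopentane ring core → C:5 H:10
  (− 3 ring H displaced by substituents)
  + CH3 → C:1 H:3
  + NH2 → N:1 H:2
  + OH → O:1 H:1
Element totals:
  C: 6
  H: 13
  N: 1
  O: 1
Molecular formula: C6H13NO.
  M = 6(12.011) + 13(1.008) + 14.007 + 15.999
    = 72.066 + 13.104 + 14.007 + 15.999 = 115.176

115.18 g/mol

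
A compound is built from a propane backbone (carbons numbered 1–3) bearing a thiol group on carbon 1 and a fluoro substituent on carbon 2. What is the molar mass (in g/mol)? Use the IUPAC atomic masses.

Atom tally by fragment:
  HSCH2 → C:1 H:3 S:1
  CH(F) → C:1 H:1 F:1
  CH3 → C:1 H:3
Element totals:
  C: 3
  H: 7
  F: 1
  S: 1
Molecular formula: C3H7FS.
  M = 3(12.011) + 7(1.008) + 18.998 + 32.06
    = 36.033 + 7.056 + 18.998 + 32.060 = 94.147

94.15 g/mol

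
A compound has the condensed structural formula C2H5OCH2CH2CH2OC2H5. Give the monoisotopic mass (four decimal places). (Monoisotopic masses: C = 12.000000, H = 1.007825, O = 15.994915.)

Atom tally by fragment:
  C2H5OCH2 → C:3 H:7 O:1
  CH2 → C:1 H:2
  CH2OC2H5 → C:3 H:7 O:1
Element totals:
  C: 7
  H: 16
  O: 2
Molecular formula: C7H16O2.
  M = 7(12.0) + 16(1.007825) + 2(15.994915)
    = 84.000000 + 16.125200 + 31.989830 = 132.115030

132.1150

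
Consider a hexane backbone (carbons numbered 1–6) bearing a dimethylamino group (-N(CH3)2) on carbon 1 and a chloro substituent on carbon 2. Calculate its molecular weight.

163.69 g/mol

Atom tally by fragment:
  (CH3)2NCH2 → C:3 H:8 N:1
  CH(Cl) → C:1 H:1 Cl:1
  CH2 → C:1 H:2
  CH2 → C:1 H:2
  CH2 → C:1 H:2
  CH3 → C:1 H:3
Element totals:
  C: 8
  H: 18
  Cl: 1
  N: 1
Molecular formula: C8H18ClN.
  M = 8(12.011) + 18(1.008) + 35.45 + 14.007
    = 96.088 + 18.144 + 35.450 + 14.007 = 163.689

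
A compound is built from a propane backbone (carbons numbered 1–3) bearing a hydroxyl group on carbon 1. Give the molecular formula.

C3H8O

Atom tally by fragment:
  HOCH2 → C:1 H:3 O:1
  CH2 → C:1 H:2
  CH3 → C:1 H:3
Element totals:
  C: 3
  H: 8
  O: 1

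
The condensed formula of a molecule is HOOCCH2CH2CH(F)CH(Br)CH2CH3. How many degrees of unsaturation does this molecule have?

1

Atom tally by fragment:
  HOOCCH2 → C:2 H:3 O:2
  CH2 → C:1 H:2
  CH(F) → C:1 H:1 F:1
  CH(Br) → C:1 H:1 Br:1
  CH2 → C:1 H:2
  CH3 → C:1 H:3
Element totals:
  C: 7
  H: 12
  Br: 1
  F: 1
  O: 2
Molecular formula: C7H12BrFO2.
DoU = (2C + 2 + N − H − X) / 2 = (2·7 + 2 + 0 − 12 − 2) / 2 = 1.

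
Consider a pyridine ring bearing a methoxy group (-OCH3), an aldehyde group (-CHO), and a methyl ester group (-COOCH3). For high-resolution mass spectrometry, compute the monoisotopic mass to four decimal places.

Atom tally by fragment:
  pyridine ring core → C:5 H:5 N:1
  (− 3 ring H displaced by substituents)
  + OCH3 → C:1 H:3 O:1
  + CHO → C:1 H:1 O:1
  + COOCH3 → C:2 H:3 O:2
Element totals:
  C: 9
  H: 9
  N: 1
  O: 4
Molecular formula: C9H9NO4.
  M = 9(12.0) + 9(1.007825) + 14.003074 + 4(15.994915)
    = 108.000000 + 9.070425 + 14.003074 + 63.979660 = 195.053159

195.0532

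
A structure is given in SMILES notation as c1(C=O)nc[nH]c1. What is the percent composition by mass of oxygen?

Atom tally by fragment:
  imidazole ring core → C:3 H:4 N:2
  (− 1 ring H displaced by substituents)
  + CHO → C:1 H:1 O:1
Element totals:
  C: 4
  H: 4
  N: 2
  O: 1
Molecular formula: C4H4N2O.
Molar mass = 96.089 g/mol.
Mass from O: 1 × 15.999 = 15.999 g/mol.
%O = 15.999 / 96.089 × 100 = 16.65%.

16.65%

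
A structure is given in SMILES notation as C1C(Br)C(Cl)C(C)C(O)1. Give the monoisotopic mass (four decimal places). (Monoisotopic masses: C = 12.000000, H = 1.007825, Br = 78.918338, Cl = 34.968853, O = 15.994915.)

211.9604

Atom tally by fragment:
  cyclopentane ring core → C:5 H:10
  (− 4 ring H displaced by substituents)
  + Br → Br:1
  + Cl → Cl:1
  + CH3 → C:1 H:3
  + OH → O:1 H:1
Element totals:
  C: 6
  H: 10
  Br: 1
  Cl: 1
  O: 1
Molecular formula: C6H10BrClO.
  M = 6(12.0) + 10(1.007825) + 78.918338 + 34.968853 + 15.994915
    = 72.000000 + 10.078250 + 78.918338 + 34.968853 + 15.994915 = 211.960356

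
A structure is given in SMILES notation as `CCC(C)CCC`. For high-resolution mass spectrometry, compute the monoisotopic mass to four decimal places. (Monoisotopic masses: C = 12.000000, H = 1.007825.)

100.1252

Atom tally by fragment:
  CH3 → C:1 H:3
  CH2 → C:1 H:2
  CH(CH3) → C:2 H:4
  CH2 → C:1 H:2
  CH2 → C:1 H:2
  CH3 → C:1 H:3
Element totals:
  C: 7
  H: 16
Molecular formula: C7H16.
  M = 7(12.0) + 16(1.007825)
    = 84.000000 + 16.125200 = 100.125200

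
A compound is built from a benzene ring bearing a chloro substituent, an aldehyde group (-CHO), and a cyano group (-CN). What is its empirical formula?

Atom tally by fragment:
  benzene ring core → C:6 H:6
  (− 3 ring H displaced by substituents)
  + Cl → Cl:1
  + CHO → C:1 H:1 O:1
  + CN → C:1 N:1
Element totals:
  C: 8
  H: 4
  Cl: 1
  N: 1
  O: 1
Molecular formula: C8H4ClNO.
gcd of subscripts (8, 1, 4, 1, 1) = 1, so the empirical formula equals the molecular formula.

C8H4ClNO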